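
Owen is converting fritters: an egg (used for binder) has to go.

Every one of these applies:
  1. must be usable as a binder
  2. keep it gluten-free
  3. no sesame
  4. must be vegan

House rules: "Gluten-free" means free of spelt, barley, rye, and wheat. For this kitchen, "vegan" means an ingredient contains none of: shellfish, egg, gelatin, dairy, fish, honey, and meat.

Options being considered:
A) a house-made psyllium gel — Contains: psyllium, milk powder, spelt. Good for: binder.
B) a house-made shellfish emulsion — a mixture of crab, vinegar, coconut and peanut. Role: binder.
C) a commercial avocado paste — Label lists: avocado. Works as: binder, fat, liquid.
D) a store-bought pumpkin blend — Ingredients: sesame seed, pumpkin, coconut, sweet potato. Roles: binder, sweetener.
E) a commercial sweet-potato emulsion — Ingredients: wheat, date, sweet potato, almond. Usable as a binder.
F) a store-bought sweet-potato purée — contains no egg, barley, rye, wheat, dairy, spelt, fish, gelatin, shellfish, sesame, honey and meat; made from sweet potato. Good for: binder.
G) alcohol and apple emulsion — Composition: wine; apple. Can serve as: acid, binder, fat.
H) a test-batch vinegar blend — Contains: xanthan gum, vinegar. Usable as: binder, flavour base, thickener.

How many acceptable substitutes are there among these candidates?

A: has spelt, so not gluten-free; has milk powder, so not vegan — out
B: has crab, so not vegan — out
C: only avocado; none excluded — valid
D: has sesame seed, so not sesame-free — reject
E: has wheat, so not gluten-free — reject
F: works as a binder, gluten-free, no sesame — keep
G: works as a binder, gluten-free, no sesame — valid
H: nothing on the exclusion list — keep

4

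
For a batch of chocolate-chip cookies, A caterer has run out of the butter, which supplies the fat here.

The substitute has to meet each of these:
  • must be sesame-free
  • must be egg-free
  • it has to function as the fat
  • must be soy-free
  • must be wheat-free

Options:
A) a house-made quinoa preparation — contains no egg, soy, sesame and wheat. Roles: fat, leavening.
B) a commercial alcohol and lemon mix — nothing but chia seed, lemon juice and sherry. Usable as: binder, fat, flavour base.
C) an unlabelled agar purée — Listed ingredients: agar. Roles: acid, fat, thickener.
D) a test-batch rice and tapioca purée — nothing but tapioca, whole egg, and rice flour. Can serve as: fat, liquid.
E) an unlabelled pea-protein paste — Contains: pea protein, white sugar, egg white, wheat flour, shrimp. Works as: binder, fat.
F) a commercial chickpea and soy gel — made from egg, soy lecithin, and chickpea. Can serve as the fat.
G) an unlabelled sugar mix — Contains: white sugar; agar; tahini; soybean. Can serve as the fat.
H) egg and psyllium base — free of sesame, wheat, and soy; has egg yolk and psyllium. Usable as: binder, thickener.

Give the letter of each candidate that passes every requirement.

A: all constraints satisfied — valid
B: works as a fat, no sesame, no egg — valid
C: all constraints satisfied — OK
D: has whole egg, so not egg-free — reject
E: has egg white, so not egg-free; has wheat flour, so not wheat-free — reject
F: has egg, so not egg-free; has soy lecithin, so not soy-free — out
G: has soybean, so not soy-free; has tahini, so not sesame-free — no
H: not usable as a fat; has egg yolk, so not egg-free — reject

A, B, C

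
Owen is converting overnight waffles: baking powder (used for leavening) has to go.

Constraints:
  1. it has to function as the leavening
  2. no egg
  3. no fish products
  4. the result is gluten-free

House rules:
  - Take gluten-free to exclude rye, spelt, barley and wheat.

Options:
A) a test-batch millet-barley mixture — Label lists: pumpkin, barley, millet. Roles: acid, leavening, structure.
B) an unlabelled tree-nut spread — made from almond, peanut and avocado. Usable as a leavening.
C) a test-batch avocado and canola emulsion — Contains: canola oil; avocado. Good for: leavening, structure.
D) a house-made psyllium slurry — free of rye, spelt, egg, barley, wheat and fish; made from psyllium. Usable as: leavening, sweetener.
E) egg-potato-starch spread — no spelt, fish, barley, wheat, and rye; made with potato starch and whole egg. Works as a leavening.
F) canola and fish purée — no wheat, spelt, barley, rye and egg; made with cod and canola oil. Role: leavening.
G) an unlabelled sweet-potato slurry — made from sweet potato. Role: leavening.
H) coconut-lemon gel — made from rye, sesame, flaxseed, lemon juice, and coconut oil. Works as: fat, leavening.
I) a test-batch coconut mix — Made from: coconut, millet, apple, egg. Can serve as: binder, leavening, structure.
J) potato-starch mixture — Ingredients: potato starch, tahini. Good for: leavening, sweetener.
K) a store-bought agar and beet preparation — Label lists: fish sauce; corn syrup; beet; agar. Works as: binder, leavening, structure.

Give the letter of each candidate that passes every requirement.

A: has barley, so not gluten-free — reject
B: nothing on the exclusion list — valid
C: all constraints satisfied — valid
D: gluten-free, no fish — valid
E: has whole egg, so not egg-free — out
F: has cod, so not fish-free — no
G: only sweet potato; none excluded — valid
H: has rye, so not gluten-free — reject
I: has egg, so not egg-free — reject
J: nothing on the exclusion list — keep
K: has fish sauce, so not fish-free — no

B, C, D, G, J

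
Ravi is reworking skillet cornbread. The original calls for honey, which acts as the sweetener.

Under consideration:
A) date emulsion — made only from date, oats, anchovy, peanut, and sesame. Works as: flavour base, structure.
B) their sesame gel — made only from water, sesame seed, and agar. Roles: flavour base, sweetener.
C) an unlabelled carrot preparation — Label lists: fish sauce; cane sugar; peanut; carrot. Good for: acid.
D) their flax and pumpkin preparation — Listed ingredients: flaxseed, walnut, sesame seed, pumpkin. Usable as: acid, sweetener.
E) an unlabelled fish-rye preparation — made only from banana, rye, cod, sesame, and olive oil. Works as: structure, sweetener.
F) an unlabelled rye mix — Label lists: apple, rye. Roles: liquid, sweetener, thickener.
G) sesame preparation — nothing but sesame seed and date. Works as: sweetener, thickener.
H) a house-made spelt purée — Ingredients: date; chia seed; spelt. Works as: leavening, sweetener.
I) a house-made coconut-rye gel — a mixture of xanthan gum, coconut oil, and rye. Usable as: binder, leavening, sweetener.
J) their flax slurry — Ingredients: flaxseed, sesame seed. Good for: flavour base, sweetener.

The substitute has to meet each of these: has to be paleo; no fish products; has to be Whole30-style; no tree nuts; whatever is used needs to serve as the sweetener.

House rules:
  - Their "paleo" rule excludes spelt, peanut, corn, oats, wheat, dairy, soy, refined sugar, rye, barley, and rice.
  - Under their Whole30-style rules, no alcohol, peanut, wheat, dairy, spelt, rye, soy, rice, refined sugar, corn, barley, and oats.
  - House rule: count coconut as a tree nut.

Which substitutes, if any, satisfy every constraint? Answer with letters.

B, G, J

A: not usable as a sweetener; has oats, so not paleo (and 2 more) — no
B: tree-nut-free, no fish — keep
C: not usable as a sweetener; has peanut, so not paleo (and 2 more) — reject
D: has walnut, so not tree-nut-free — no
E: has rye, so not paleo; has rye, so not Whole30-style (and 1 more) — reject
F: has rye, so not paleo; has rye, so not Whole30-style — out
G: tree-nut-free, Whole30-style — keep
H: has spelt, so not paleo; has spelt, so not Whole30-style — no
I: has rye, so not paleo; has rye, so not Whole30-style (and 1 more) — no
J: only sesame seed and flaxseed; none excluded — valid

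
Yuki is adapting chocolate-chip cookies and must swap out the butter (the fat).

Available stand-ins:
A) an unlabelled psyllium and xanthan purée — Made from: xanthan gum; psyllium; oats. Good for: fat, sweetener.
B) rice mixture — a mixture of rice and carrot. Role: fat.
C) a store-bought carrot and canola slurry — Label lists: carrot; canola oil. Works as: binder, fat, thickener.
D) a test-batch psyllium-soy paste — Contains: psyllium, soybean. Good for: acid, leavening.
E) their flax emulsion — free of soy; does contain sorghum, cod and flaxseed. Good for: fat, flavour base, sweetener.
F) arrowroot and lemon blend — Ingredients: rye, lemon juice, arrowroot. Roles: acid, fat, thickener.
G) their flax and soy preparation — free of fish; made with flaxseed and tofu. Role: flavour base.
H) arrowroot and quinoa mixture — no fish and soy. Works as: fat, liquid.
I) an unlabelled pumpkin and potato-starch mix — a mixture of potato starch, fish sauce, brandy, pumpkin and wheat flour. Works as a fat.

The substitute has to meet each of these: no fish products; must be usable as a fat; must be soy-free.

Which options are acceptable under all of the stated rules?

A, B, C, F, H

A: only oats, psyllium, and xanthan gum; none excluded — valid
B: nothing on the exclusion list — valid
C: works as a fat, no soy, no fish — OK
D: not usable as a fat; has soybean, so not soy-free — reject
E: has cod, so not fish-free — no
F: no fish, no soy — keep
G: not usable as a fat; has tofu, so not soy-free — out
H: no soy, no fish — keep
I: has fish sauce, so not fish-free — no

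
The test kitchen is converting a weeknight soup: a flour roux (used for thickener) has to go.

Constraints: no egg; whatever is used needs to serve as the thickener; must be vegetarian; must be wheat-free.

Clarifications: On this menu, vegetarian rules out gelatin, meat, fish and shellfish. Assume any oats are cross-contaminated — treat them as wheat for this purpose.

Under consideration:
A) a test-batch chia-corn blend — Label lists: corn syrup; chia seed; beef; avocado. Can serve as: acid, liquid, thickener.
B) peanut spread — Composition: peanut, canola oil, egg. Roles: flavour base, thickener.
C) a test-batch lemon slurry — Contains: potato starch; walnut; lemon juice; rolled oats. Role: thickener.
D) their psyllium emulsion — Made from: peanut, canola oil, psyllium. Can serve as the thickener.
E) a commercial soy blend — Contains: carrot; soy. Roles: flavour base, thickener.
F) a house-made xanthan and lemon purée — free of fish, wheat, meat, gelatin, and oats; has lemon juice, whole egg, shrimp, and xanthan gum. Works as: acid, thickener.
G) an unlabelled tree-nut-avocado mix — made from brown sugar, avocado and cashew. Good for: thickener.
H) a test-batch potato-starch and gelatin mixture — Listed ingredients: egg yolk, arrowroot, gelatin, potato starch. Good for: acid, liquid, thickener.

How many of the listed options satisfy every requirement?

3

A: has beef, so not vegetarian — out
B: has egg, so not egg-free — reject
C: has rolled oats, so not wheat-free — out
D: only peanut, canola oil, and psyllium; none excluded — valid
E: nothing on the exclusion list — valid
F: has shrimp, so not vegetarian; has whole egg, so not egg-free — no
G: only brown sugar, cashew, and avocado; none excluded — keep
H: has gelatin, so not vegetarian; has egg yolk, so not egg-free — out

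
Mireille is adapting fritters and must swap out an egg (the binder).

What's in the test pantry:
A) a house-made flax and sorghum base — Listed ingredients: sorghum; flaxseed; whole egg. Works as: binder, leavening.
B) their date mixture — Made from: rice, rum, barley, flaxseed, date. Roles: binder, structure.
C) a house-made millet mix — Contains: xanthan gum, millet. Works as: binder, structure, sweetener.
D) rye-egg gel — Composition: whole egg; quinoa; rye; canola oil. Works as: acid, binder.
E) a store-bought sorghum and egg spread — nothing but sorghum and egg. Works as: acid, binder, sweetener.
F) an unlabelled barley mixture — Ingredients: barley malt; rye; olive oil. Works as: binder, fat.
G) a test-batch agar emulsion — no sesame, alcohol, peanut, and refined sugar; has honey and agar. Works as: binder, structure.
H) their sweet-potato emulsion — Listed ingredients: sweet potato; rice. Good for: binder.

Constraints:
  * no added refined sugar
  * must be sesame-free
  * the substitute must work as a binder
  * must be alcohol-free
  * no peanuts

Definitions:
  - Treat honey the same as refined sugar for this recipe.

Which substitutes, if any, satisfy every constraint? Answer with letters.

A: all constraints satisfied — OK
B: has rum, so not alcohol-free — out
C: no peanut, no sesame — OK
D: nothing on the exclusion list — OK
E: no peanut, no sesame — OK
F: no sesame, no alcohol — valid
G: has honey, so not no-added-sugar — no
H: only rice and sweet potato; none excluded — valid

A, C, D, E, F, H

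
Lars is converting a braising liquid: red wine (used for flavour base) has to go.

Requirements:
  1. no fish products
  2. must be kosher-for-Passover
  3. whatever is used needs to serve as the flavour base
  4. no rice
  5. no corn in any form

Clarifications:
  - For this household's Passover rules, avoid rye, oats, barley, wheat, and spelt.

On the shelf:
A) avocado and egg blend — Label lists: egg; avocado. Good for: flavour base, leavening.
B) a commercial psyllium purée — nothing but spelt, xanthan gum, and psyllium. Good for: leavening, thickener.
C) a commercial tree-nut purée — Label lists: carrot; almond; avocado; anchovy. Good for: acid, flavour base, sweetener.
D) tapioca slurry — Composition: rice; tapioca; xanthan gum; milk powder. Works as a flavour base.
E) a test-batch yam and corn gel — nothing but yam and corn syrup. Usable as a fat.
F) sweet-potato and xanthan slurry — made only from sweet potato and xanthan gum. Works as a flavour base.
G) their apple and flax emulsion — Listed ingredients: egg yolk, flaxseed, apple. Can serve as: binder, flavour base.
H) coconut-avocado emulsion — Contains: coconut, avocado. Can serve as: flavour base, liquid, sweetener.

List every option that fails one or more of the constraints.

A: works as a flavour base, kosher-for-Passover, no corn — OK
B: not usable as a flavour base; has spelt, so not kosher-for-Passover — no
C: has anchovy, so not fish-free — reject
D: has rice, so not rice-free — out
E: not usable as a flavour base; has corn syrup, so not corn-free — reject
F: works as a flavour base, kosher-for-Passover, no corn — OK
G: only egg yolk, apple and flaxseed; none excluded — valid
H: only coconut and avocado; none excluded — valid

B, C, D, E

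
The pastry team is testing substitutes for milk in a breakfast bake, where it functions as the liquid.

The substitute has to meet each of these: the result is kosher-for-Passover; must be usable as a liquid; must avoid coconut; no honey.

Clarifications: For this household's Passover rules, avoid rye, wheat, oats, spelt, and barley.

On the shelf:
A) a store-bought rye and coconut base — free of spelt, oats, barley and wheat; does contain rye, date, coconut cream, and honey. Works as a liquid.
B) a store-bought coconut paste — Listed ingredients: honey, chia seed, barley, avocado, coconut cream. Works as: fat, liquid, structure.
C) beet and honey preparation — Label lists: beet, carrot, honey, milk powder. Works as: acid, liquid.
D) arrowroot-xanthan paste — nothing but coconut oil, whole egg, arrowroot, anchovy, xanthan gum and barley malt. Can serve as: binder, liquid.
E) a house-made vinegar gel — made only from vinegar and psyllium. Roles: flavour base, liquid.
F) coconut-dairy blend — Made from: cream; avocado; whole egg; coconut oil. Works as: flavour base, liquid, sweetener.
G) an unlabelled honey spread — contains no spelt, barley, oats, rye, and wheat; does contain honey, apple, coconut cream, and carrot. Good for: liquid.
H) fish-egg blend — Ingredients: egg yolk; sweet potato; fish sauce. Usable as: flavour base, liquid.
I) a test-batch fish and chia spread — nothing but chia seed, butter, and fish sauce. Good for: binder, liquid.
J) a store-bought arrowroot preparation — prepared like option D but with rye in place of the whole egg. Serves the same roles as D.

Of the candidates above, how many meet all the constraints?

A: has rye, so not kosher-for-Passover; has coconut cream, so not coconut-free (and 1 more) — out
B: has barley, so not kosher-for-Passover; has coconut cream, so not coconut-free (and 1 more) — reject
C: has honey, so not honey-free — reject
D: has barley malt, so not kosher-for-Passover; has coconut oil, so not coconut-free — reject
E: only vinegar and psyllium; none excluded — keep
F: has coconut oil, so not coconut-free — no
G: has coconut cream, so not coconut-free; has honey, so not honey-free — no
H: nothing on the exclusion list — keep
I: every rule checks out — OK
J: has barley malt, so not kosher-for-Passover; has coconut oil, so not coconut-free — reject

3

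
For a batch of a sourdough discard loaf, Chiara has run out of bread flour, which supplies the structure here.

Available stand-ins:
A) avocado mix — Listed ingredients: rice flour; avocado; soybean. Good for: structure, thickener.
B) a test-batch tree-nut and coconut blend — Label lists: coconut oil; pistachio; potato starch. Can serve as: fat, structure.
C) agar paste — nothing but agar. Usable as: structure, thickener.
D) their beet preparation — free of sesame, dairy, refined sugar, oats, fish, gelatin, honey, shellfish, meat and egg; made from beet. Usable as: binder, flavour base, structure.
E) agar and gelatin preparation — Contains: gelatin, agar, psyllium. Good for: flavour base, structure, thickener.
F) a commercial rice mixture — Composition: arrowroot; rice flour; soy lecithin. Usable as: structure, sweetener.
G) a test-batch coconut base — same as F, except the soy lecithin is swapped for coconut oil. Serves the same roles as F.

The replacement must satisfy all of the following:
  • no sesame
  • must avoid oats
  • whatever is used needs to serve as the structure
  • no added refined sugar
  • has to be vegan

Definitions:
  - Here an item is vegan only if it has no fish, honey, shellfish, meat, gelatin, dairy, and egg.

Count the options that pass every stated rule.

6

A: only rice flour, soybean and avocado; none excluded — keep
B: only coconut oil, pistachio, and potato starch; none excluded — keep
C: every rule checks out — valid
D: works as a structure, vegan, no refined sugar — keep
E: has gelatin, so not vegan — reject
F: only rice flour, soy lecithin and arrowroot; none excluded — valid
G: works as a structure, no oats, vegan — keep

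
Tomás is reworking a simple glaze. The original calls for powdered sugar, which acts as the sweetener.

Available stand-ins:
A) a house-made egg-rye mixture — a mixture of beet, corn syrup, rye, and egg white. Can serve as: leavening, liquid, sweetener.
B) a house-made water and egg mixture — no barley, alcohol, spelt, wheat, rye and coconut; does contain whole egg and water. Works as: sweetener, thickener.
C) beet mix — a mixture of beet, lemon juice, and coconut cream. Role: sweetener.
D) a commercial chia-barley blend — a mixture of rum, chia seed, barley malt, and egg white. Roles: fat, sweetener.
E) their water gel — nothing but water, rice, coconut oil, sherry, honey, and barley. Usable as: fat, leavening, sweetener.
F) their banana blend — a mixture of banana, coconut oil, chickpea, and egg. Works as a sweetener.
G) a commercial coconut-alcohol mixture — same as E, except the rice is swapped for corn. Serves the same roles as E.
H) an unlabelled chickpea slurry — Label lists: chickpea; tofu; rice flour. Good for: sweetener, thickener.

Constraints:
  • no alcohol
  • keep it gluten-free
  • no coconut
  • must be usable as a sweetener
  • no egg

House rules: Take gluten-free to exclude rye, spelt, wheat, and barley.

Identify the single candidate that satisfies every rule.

A: has rye, so not gluten-free; has egg white, so not egg-free — out
B: has whole egg, so not egg-free — reject
C: has coconut cream, so not coconut-free — reject
D: has barley malt, so not gluten-free; has egg white, so not egg-free (and 1 more) — no
E: has barley, so not gluten-free; has coconut oil, so not coconut-free (and 1 more) — reject
F: has egg, so not egg-free; has coconut oil, so not coconut-free — reject
G: has barley, so not gluten-free; has coconut oil, so not coconut-free (and 1 more) — no
H: works as a sweetener, no egg, gluten-free — keep

H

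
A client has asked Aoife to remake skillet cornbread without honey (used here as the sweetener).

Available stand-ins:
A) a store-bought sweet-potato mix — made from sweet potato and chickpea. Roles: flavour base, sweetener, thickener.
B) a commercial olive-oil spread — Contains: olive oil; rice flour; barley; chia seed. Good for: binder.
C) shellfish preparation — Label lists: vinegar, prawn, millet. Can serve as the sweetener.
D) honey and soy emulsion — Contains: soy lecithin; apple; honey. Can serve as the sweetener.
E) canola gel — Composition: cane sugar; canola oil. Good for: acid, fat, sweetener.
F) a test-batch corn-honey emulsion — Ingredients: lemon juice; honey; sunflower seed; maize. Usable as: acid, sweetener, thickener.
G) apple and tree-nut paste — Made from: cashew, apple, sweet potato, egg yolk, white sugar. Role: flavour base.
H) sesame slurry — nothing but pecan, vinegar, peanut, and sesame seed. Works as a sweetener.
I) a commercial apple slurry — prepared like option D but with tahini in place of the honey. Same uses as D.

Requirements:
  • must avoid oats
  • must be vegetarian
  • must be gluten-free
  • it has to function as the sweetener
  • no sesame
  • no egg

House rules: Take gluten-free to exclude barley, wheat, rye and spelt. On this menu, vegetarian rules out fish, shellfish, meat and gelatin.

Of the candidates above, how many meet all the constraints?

A: no oats, gluten-free — valid
B: not usable as a sweetener; has barley, so not gluten-free — reject
C: has prawn, so not vegetarian — reject
D: only honey, soy lecithin, and apple; none excluded — OK
E: only cane sugar and canola oil; none excluded — keep
F: maize and honey etc. — none of it excluded — valid
G: not usable as a sweetener; has egg yolk, so not egg-free — no
H: has sesame seed, so not sesame-free — reject
I: has tahini, so not sesame-free — out

4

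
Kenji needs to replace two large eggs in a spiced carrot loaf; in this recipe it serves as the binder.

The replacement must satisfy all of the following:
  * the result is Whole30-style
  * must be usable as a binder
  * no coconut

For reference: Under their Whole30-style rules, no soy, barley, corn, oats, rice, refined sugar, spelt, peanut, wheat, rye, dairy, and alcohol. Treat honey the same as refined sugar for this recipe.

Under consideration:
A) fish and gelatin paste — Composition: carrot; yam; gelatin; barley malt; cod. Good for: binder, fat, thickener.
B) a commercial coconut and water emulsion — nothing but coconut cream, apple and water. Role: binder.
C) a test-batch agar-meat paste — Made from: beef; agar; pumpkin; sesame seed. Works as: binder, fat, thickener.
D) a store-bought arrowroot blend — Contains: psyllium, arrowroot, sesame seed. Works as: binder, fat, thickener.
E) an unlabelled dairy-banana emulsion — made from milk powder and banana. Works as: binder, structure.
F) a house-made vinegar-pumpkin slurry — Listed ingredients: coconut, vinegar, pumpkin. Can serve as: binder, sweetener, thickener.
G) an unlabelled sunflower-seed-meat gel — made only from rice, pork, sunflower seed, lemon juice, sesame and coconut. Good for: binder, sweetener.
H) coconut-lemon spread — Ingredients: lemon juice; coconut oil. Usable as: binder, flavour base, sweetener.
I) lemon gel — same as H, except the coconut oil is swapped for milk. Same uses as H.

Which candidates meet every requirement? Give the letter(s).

C, D

A: has barley malt, so not Whole30-style — reject
B: has coconut cream, so not coconut-free — reject
C: no coconut, Whole30-style — OK
D: only sesame seed, arrowroot and psyllium; none excluded — OK
E: has milk powder, so not Whole30-style — reject
F: has coconut, so not coconut-free — reject
G: has rice, so not Whole30-style; has coconut, so not coconut-free — out
H: has coconut oil, so not coconut-free — out
I: has milk, so not Whole30-style — reject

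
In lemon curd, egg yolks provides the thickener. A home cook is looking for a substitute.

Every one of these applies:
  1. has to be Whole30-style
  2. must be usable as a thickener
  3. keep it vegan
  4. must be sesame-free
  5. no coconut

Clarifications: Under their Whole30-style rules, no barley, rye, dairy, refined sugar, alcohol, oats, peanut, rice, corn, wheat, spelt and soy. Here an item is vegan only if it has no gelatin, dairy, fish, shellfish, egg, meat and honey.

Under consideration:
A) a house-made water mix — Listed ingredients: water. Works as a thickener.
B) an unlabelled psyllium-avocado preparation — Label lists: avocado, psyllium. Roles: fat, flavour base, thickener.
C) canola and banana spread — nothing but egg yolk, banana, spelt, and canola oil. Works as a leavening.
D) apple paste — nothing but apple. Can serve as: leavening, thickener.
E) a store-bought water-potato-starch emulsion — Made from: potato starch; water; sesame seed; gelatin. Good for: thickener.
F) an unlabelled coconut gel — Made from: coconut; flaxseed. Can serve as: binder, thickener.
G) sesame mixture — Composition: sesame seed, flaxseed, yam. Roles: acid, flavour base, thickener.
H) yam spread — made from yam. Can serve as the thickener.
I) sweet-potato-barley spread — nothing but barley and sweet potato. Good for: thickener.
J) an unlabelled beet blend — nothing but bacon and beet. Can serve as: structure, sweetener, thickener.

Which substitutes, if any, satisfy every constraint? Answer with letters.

A: nothing on the exclusion list — OK
B: every rule checks out — OK
C: not usable as a thickener; has spelt, so not Whole30-style (and 1 more) — no
D: nothing on the exclusion list — OK
E: has gelatin, so not vegan; has sesame seed, so not sesame-free — reject
F: has coconut, so not coconut-free — out
G: has sesame seed, so not sesame-free — out
H: every rule checks out — OK
I: has barley, so not Whole30-style — reject
J: has bacon, so not vegan — out

A, B, D, H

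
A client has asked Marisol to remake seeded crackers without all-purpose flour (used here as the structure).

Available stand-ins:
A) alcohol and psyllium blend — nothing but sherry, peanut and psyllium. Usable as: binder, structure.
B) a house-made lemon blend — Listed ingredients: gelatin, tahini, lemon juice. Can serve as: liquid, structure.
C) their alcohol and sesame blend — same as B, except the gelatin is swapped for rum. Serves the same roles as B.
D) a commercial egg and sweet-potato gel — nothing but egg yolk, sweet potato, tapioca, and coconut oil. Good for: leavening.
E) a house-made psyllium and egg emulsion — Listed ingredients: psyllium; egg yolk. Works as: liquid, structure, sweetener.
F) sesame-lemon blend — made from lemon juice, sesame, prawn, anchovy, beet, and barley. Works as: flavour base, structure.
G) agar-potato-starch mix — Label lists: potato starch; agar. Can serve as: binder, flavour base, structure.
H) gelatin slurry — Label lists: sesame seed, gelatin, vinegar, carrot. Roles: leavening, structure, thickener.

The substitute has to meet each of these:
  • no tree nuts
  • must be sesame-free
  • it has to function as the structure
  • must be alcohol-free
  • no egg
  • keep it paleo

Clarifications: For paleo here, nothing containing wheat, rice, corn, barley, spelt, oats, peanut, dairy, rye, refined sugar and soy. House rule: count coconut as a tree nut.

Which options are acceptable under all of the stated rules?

G

A: has peanut, so not paleo; has sherry, so not alcohol-free — reject
B: has tahini, so not sesame-free — no
C: has tahini, so not sesame-free; has rum, so not alcohol-free — reject
D: not usable as a structure; has coconut oil, so not tree-nut-free (and 1 more) — out
E: has egg yolk, so not egg-free — reject
F: has barley, so not paleo; has sesame, so not sesame-free — reject
G: all constraints satisfied — OK
H: has sesame seed, so not sesame-free — reject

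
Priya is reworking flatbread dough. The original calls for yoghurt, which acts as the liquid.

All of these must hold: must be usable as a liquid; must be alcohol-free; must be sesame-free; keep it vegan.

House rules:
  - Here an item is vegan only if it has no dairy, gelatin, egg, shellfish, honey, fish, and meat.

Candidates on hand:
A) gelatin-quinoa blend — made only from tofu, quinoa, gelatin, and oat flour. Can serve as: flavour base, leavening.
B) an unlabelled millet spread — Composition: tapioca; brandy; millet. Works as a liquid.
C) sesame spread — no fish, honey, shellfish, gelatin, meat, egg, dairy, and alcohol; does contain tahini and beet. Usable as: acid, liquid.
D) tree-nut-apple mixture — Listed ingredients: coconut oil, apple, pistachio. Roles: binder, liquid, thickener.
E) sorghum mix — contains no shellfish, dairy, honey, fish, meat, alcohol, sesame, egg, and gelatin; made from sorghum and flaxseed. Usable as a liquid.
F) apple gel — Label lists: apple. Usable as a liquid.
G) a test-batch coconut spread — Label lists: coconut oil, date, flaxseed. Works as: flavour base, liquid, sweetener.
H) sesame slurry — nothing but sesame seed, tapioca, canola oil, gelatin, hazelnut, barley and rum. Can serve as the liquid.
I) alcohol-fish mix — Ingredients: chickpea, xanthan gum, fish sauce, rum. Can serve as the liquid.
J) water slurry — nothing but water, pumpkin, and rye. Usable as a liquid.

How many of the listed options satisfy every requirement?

A: not usable as a liquid; has gelatin, so not vegan — out
B: has brandy, so not alcohol-free — no
C: has tahini, so not sesame-free — out
D: every rule checks out — keep
E: every rule checks out — keep
F: every rule checks out — keep
G: only coconut oil, flaxseed, and date; none excluded — keep
H: has gelatin, so not vegan; has rum, so not alcohol-free (and 1 more) — no
I: has fish sauce, so not vegan; has rum, so not alcohol-free — out
J: every rule checks out — OK

5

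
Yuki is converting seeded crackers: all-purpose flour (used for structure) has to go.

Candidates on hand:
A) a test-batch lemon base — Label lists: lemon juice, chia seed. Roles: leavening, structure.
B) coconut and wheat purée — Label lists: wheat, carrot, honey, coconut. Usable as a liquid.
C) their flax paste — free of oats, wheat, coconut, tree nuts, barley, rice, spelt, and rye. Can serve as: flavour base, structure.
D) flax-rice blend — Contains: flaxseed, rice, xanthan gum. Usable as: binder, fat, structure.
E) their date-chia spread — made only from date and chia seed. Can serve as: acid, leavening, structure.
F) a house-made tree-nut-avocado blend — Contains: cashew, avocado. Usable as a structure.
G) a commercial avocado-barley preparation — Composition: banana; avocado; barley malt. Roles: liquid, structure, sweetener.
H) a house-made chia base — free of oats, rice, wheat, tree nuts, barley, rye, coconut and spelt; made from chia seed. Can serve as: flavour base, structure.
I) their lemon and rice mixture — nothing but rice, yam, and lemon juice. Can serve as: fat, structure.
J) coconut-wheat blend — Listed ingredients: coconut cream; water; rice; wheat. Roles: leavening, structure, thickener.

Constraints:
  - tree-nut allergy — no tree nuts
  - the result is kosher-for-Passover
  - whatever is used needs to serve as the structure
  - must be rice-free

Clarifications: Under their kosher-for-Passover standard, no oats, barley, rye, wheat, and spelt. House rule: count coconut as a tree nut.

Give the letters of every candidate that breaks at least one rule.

A: only chia seed and lemon juice; none excluded — keep
B: not usable as a structure; has wheat, so not kosher-for-Passover (and 1 more) — reject
C: no rice, tree-nut-free — OK
D: has rice, so not rice-free — out
E: works as a structure, tree-nut-free, kosher-for-Passover — OK
F: has cashew, so not tree-nut-free — out
G: has barley malt, so not kosher-for-Passover — no
H: no rice, kosher-for-Passover — keep
I: has rice, so not rice-free — no
J: has wheat, so not kosher-for-Passover; has rice, so not rice-free (and 1 more) — reject

B, D, F, G, I, J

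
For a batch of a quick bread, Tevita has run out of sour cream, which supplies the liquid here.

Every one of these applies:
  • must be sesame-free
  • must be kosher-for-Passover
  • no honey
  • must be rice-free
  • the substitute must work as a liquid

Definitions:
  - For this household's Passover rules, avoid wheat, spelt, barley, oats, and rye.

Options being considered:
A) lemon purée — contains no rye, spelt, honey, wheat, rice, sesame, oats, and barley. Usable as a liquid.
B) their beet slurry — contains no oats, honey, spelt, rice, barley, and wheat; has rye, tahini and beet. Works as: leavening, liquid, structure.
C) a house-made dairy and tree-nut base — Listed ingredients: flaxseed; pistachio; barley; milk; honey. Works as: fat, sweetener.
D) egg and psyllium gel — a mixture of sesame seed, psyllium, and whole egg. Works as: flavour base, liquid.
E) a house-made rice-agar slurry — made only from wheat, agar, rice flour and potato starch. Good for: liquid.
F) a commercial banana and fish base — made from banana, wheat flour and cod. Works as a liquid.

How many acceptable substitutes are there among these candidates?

1

A: works as a liquid, no rice, kosher-for-Passover — OK
B: has rye, so not kosher-for-Passover; has tahini, so not sesame-free — out
C: not usable as a liquid; has barley, so not kosher-for-Passover (and 1 more) — out
D: has sesame seed, so not sesame-free — out
E: has wheat, so not kosher-for-Passover; has rice flour, so not rice-free — out
F: has wheat flour, so not kosher-for-Passover — no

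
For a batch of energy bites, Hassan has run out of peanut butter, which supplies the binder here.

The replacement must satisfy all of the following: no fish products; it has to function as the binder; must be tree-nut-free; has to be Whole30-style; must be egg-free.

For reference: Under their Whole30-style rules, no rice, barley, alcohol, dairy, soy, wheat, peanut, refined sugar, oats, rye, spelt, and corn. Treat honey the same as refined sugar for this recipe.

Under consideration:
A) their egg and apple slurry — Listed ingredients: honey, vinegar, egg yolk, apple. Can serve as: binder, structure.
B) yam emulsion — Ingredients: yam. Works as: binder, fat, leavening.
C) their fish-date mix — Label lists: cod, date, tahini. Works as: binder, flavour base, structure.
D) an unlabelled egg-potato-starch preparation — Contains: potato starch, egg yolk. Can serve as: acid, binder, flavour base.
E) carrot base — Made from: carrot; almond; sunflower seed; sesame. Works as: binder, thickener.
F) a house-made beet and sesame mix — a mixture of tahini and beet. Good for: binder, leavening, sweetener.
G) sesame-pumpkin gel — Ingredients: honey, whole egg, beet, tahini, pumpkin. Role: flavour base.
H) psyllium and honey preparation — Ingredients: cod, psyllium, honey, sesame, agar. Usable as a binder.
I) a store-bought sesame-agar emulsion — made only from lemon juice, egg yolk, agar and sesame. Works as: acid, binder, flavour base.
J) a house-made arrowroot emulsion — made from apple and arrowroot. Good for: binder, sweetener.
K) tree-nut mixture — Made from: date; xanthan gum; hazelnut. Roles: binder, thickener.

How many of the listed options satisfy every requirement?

3

A: has honey, so not Whole30-style; has egg yolk, so not egg-free — reject
B: works as a binder, no egg, no tree nuts — keep
C: has cod, so not fish-free — out
D: has egg yolk, so not egg-free — out
E: has almond, so not tree-nut-free — reject
F: only tahini and beet; none excluded — valid
G: not usable as a binder; has honey, so not Whole30-style (and 1 more) — out
H: has honey, so not Whole30-style; has cod, so not fish-free — reject
I: has egg yolk, so not egg-free — no
J: works as a binder, Whole30-style, no egg — OK
K: has hazelnut, so not tree-nut-free — reject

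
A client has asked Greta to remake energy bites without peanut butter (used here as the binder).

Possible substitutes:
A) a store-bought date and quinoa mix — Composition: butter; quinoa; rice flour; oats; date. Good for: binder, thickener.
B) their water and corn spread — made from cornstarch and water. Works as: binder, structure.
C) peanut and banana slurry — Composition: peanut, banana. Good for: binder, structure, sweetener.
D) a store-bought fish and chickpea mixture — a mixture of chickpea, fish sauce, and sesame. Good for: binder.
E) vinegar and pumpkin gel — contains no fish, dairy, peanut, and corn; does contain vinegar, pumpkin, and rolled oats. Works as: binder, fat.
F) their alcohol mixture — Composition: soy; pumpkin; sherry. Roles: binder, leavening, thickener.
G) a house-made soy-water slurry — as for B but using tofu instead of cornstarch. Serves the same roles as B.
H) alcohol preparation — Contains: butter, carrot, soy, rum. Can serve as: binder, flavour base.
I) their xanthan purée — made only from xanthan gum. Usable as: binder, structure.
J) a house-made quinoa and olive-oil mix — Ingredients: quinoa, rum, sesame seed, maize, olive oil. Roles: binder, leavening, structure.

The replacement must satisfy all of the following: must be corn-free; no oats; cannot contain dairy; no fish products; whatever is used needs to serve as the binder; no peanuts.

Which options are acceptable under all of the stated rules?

F, G, I

A: has butter, so not dairy-free; has oats, so not oat-free — out
B: has cornstarch, so not corn-free — reject
C: has peanut, so not peanut-free — no
D: has fish sauce, so not fish-free — out
E: has rolled oats, so not oat-free — out
F: nothing on the exclusion list — keep
G: only tofu and water; none excluded — OK
H: has butter, so not dairy-free — no
I: only xanthan gum; none excluded — keep
J: has maize, so not corn-free — out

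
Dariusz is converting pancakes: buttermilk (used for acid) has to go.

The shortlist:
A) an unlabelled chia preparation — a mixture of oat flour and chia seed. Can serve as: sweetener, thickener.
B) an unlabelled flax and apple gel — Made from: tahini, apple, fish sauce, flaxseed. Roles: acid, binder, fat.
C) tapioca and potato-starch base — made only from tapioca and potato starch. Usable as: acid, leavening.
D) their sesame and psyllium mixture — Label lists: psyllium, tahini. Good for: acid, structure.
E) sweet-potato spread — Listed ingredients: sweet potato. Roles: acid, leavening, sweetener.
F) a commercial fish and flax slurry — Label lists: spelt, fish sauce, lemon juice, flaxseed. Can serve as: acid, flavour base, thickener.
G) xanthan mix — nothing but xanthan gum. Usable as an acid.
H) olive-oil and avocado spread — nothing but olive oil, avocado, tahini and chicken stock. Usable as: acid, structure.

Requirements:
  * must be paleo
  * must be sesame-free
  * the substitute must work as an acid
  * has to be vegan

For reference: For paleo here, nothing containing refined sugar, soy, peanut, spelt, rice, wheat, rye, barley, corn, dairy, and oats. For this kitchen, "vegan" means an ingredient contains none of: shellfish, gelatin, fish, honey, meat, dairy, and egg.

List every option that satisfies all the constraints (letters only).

C, E, G

A: not usable as an acid; has oat flour, so not paleo — reject
B: has fish sauce, so not vegan; has tahini, so not sesame-free — out
C: every rule checks out — OK
D: has tahini, so not sesame-free — no
E: only sweet potato; none excluded — valid
F: has spelt, so not paleo; has fish sauce, so not vegan — out
G: no sesame, vegan — valid
H: has chicken stock, so not vegan; has tahini, so not sesame-free — out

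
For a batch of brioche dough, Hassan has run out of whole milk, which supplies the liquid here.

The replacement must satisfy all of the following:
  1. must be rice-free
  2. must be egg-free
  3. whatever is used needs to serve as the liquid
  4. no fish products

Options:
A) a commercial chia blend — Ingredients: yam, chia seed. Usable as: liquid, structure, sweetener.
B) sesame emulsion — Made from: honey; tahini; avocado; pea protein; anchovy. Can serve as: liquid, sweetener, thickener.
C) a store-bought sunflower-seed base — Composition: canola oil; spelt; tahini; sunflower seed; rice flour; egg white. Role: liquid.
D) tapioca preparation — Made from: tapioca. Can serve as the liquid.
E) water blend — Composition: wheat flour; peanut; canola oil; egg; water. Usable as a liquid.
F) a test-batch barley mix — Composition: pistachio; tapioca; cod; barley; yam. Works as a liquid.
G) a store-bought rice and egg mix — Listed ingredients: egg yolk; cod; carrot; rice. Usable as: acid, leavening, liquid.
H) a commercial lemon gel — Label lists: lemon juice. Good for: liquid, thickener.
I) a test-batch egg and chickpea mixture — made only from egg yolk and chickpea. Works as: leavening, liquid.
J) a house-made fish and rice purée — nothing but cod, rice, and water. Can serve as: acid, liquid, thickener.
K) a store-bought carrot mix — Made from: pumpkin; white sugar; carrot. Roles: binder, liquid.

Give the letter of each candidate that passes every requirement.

A, D, H, K

A: works as a liquid, no rice, no fish — valid
B: has anchovy, so not fish-free — reject
C: has rice flour, so not rice-free; has egg white, so not egg-free — out
D: only tapioca; none excluded — valid
E: has egg, so not egg-free — out
F: has cod, so not fish-free — no
G: has cod, so not fish-free; has rice, so not rice-free (and 1 more) — reject
H: only lemon juice; none excluded — keep
I: has egg yolk, so not egg-free — reject
J: has cod, so not fish-free; has rice, so not rice-free — reject
K: no egg, no rice — valid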